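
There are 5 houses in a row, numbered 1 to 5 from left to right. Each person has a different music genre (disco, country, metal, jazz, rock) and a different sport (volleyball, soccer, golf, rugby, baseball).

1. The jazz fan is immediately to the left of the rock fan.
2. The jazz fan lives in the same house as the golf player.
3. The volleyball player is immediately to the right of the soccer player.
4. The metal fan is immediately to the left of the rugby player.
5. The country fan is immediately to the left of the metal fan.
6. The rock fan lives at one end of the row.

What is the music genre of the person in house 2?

metal

Clue 6: the rock fan is in house 5.
By clue 1, the jazz fan is in house 4.
The golf player is in house 4 (clue 2).
Clue 4 places the metal fan in house 2.
The rugby player is in house 3 (clue 4).
From clue 5, the country fan must be in house 1.
So house 3 gets disco for music genre.
So house 5 gets baseball for sport.
Clue 3 places the soccer player in house 1.
That leaves volleyball as the sport for house 2.
So: house 1 = country/soccer, house 2 = metal/volleyball, house 3 = disco/rugby, house 4 = jazz/golf, house 5 = rock/baseball.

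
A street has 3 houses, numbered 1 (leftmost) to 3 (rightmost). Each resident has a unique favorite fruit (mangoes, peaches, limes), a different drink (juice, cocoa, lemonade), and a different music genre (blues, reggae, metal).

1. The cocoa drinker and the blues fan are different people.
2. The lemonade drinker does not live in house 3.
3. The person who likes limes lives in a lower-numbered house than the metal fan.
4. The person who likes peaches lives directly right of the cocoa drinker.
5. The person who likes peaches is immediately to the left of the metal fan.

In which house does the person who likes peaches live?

Clue 5 places the person who likes peaches in house 2.
Clue 5: the metal fan is in house 3.
The only favorite fruit still possible for house 1 is limes.
House 3's favorite fruit must be mangoes (nothing else left).
House 3 drink: only juice fits.
The cocoa drinker is in house 1 (clue 4).
So house 2 gets lemonade for drink.
Clue 1: the blues fan is in house 2.
So house 1 gets reggae for music genre.
So: house 1 = limes/cocoa/reggae, house 2 = peaches/lemonade/blues, house 3 = mangoes/juice/metal.

2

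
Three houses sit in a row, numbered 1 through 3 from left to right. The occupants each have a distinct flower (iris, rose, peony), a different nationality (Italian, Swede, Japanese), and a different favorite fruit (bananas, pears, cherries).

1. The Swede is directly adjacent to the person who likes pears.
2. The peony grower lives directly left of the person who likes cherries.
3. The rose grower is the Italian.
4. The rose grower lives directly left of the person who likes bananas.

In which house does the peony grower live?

2

So house 3 gets iris for flower.
That leaves pears as the favorite fruit for house 1.
Clue 1 places the Swede in house 2.
The only nationality still possible for house 3 is Japanese.
The rose grower is in house 1 (clue 3).
Clue 4 places the person who likes bananas in house 2.
That leaves peony as the flower for house 2.
House 1 nationality: only Italian fits.
House 3 favorite fruit: only cherries fits.
So: house 1 = rose/Italian/pears, house 2 = peony/Swede/bananas, house 3 = iris/Japanese/cherries.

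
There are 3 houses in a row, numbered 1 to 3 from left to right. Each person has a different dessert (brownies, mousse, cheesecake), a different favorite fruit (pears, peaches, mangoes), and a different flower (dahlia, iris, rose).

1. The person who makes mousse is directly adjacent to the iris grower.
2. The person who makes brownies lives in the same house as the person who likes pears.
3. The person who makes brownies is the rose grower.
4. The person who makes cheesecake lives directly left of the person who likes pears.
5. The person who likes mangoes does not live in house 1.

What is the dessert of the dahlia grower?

mousse

House 1 favorite fruit: only peaches fits.
The person who makes brownies is narrowed to house 2 or 3; consider each.
Placing it in house 2 leads to a contradiction, so it's in house 3.
The person who likes pears is in house 3 (clue 2).
Clue 3 places the rose grower in house 3.
From clue 4, the person who makes cheesecake must be in house 2.
So house 1 gets mousse for dessert.
That leaves mangoes as the favorite fruit for house 2.
Clue 1: the iris grower is in house 2.
The only flower still possible for house 1 is dahlia.
So: house 1 = mousse/peaches/dahlia, house 2 = cheesecake/mangoes/iris, house 3 = brownies/pears/rose.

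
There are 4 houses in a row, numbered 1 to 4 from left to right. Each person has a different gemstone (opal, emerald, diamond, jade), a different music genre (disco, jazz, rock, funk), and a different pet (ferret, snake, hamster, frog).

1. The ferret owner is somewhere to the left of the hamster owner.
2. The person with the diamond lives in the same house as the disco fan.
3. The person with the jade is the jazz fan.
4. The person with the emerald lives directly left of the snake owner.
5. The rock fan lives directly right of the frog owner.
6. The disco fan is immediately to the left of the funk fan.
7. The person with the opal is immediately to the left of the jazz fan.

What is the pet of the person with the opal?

snake

So house 1 gets disco for music genre.
Clue 2 places the person with the diamond in house 1.
Clue 6 places the funk fan in house 2.
The only gemstone still possible for house 4 is jade.
The jazz fan is in house 4 (clue 3).
Clue 7: the person with the opal is in house 3.
So house 2 gets emerald for gemstone.
House 3's music genre must be rock (nothing else left).
House 1's pet must be ferret (nothing else left).
From clue 4, the snake owner must be in house 3.
Clue 5 places the frog owner in house 2.
So house 4 gets hamster for pet.
So: house 1 = diamond/disco/ferret, house 2 = emerald/funk/frog, house 3 = opal/rock/snake, house 4 = jade/jazz/hamster.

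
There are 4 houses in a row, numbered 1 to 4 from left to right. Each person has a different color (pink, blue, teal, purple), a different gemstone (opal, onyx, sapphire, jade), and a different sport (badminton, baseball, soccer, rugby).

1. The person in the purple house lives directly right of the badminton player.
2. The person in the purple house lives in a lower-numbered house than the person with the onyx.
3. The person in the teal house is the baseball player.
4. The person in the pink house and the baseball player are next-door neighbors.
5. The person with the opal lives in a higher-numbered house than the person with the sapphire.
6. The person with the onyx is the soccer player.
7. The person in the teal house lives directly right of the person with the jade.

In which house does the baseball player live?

3

The person in the purple house is narrowed to house 2 or 3; consider each.
Placing it in house 3 leads to a contradiction, so it's in house 2.
By clue 1, the badminton player is in house 1.
House 1's color must be blue (nothing else left).
So house 1 gets sapphire for gemstone.
So house 2 gets rugby for sport.
The person in the pink house is narrowed to house 3 or 4; consider each.
Placing it in house 3 leads to a contradiction, so it's in house 4.
The baseball player is in house 3 (clue 4).
House 3's color must be teal (nothing else left).
So house 4 gets soccer for sport.
From clue 6, the person with the onyx must be in house 4.
By clue 7, the person with the jade is in house 2.
That leaves opal as the gemstone for house 3.
So: house 1 = blue/sapphire/badminton, house 2 = purple/jade/rugby, house 3 = teal/opal/baseball, house 4 = pink/onyx/soccer.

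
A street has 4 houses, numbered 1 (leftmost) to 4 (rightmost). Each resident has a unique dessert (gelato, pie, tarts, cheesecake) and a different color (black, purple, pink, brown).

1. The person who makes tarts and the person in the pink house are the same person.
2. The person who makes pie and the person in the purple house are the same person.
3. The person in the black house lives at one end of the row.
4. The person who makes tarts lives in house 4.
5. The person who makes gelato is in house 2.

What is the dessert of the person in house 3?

pie

Clue 4: the person who makes tarts is in house 4.
Clue 5 places the person who makes gelato in house 2.
Clue 1: the person in the pink house is in house 4.
So house 2 gets brown for color.
House 3 color: only purple fits.
Clue 2 places the person who makes pie in house 3.
So house 1 gets cheesecake for dessert.
So house 1 gets black for color.
So: house 1 = cheesecake/black, house 2 = gelato/brown, house 3 = pie/purple, house 4 = tarts/pink.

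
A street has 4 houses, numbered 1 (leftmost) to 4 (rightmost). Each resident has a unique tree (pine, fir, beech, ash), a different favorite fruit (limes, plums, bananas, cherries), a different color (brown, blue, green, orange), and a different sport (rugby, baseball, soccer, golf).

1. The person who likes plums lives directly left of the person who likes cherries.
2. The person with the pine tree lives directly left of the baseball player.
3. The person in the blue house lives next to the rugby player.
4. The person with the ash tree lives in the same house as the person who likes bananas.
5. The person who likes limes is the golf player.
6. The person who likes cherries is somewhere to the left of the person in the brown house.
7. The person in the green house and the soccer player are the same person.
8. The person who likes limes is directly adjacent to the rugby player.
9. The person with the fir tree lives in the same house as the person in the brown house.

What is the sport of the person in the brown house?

The person with the fir tree is narrowed to house 3 or 4; consider each.
Placing it in house 3 leads to a contradiction, so it's in house 4.
From clue 9, the person in the brown house must be in house 4.
The only favorite fruit still possible for house 4 is limes.
From clue 5, the golf player must be in house 4.
From clue 8, the rugby player must be in house 3.
The only sport still possible for house 1 is soccer.
That leaves baseball as the sport for house 2.
Clue 2: the person with the pine tree is in house 1.
By clue 3, the person in the blue house is in house 2.
By clue 7, the person in the green house is in house 1.
The only color still possible for house 3 is orange.
House 1 favorite fruit: only plums fits.
By clue 1, the person who likes cherries is in house 2.
That leaves bananas as the favorite fruit for house 3.
By clue 4, the person with the ash tree is in house 3.
That leaves beech as the tree for house 2.
So: house 1 = pine/plums/green/soccer, house 2 = beech/cherries/blue/baseball, house 3 = ash/bananas/orange/rugby, house 4 = fir/limes/brown/golf.

golf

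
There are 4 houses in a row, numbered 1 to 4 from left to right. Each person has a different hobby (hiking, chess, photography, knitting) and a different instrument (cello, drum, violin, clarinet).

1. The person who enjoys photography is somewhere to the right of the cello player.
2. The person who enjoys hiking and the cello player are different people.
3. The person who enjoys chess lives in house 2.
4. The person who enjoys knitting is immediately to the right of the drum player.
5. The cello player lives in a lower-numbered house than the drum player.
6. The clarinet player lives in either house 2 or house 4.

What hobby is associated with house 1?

By clue 3, the person who enjoys chess is in house 2.
House 1's hobby must be hiking (nothing else left).
The cello player is in house 2 (clue 2).
From clue 5, the drum player must be in house 3.
House 1 instrument: only violin fits.
House 4 instrument: only clarinet fits.
By clue 4, the person who enjoys knitting is in house 4.
The only hobby still possible for house 3 is photography.
So: house 1 = hiking/violin, house 2 = chess/cello, house 3 = photography/drum, house 4 = knitting/clarinet.

hiking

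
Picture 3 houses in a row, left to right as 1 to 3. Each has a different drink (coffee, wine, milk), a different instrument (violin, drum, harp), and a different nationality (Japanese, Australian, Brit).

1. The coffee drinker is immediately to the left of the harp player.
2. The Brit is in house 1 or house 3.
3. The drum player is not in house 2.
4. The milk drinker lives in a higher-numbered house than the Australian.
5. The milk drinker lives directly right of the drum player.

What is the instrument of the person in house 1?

The milk drinker is in house 2 (clue 5).
Clue 5: the drum player is in house 1.
House 3 drink: only wine fits.
Clue 1 places the harp player in house 2.
The Australian is in house 1 (clue 4).
So house 1 gets coffee for drink.
House 3 instrument: only violin fits.
House 2 nationality: only Japanese fits.
The only nationality still possible for house 3 is Brit.
So: house 1 = coffee/drum/Australian, house 2 = milk/harp/Japanese, house 3 = wine/violin/Brit.

drum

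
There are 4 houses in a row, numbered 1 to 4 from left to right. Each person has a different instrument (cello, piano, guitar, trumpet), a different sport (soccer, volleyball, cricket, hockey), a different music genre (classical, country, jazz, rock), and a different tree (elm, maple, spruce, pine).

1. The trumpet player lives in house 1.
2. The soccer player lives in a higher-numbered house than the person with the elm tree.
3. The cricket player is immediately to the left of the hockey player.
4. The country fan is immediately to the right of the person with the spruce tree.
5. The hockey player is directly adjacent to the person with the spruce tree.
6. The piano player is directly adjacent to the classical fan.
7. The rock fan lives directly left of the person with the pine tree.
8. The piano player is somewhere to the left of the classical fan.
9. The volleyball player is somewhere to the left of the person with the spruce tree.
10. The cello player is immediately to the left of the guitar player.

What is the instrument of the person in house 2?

piano

By clue 1, the trumpet player is in house 1.
So house 4 gets guitar for instrument.
Clue 10: the cello player is in house 3.
The only instrument still possible for house 2 is piano.
Clue 6: the classical fan is in house 3.
That leaves country as the music genre for house 4.
By clue 4, the person with the spruce tree is in house 3.
The only tree still possible for house 2 is pine.
The only tree still possible for house 4 is maple.
By clue 7, the rock fan is in house 1.
House 2 music genre: only jazz fits.
That leaves elm as the tree for house 1.
The cricket player is narrowed to house 1 or 3; consider each.
Placing it in house 1 leads to a contradiction, so it's in house 3.
Clue 3 places the hockey player in house 4.
The only sport still possible for house 1 is volleyball.
That leaves soccer as the sport for house 2.
So: house 1 = trumpet/volleyball/rock/elm, house 2 = piano/soccer/jazz/pine, house 3 = cello/cricket/classical/spruce, house 4 = guitar/hockey/country/maple.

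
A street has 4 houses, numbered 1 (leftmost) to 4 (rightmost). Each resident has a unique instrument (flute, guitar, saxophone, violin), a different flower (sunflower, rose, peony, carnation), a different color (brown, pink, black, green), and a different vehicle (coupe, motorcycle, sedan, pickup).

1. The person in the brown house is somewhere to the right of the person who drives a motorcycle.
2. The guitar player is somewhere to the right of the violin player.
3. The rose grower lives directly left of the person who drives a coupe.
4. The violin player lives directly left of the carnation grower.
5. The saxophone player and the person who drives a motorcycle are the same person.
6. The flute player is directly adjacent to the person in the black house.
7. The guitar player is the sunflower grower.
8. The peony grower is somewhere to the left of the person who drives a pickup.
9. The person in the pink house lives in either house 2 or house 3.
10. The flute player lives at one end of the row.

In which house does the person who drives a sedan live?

The only color still possible for house 1 is green.
So house 4 gets brown for color.
The flute player is narrowed to house 1 or 4; consider each.
Placing it in house 4 leads to a contradiction, so it's in house 1.
From clue 6, the person in the black house must be in house 2.
The only instrument still possible for house 4 is guitar.
That leaves pink as the color for house 3.
By clue 7, the sunflower grower is in house 4.
House 3's flower must be carnation (nothing else left).
That leaves sedan as the vehicle for house 1.
Clue 4: the violin player is in house 2.
That leaves saxophone as the instrument for house 3.
So house 4 gets pickup for vehicle.
By clue 5, the person who drives a motorcycle is in house 3.
That leaves coupe as the vehicle for house 2.
From clue 3, the rose grower must be in house 1.
The only flower still possible for house 2 is peony.
So: house 1 = flute/rose/green/sedan, house 2 = violin/peony/black/coupe, house 3 = saxophone/carnation/pink/motorcycle, house 4 = guitar/sunflower/brown/pickup.

1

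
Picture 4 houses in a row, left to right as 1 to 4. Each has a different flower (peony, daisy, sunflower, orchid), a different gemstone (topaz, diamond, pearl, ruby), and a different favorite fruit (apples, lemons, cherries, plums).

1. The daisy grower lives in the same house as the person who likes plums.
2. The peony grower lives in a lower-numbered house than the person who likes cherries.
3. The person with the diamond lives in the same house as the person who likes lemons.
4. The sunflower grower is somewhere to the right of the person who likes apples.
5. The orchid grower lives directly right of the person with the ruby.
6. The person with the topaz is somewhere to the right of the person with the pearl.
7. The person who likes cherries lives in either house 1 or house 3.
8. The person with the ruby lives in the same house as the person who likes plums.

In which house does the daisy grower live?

2

From clue 7, the person who likes cherries must be in house 3.
The only favorite fruit still possible for house 4 is lemons.
The person with the diamond is in house 4 (clue 3).
The only flower still possible for house 4 is sunflower.
House 3's gemstone must be topaz (nothing else left).
House 3's flower must be orchid (nothing else left).
By clue 5, the person with the ruby is in house 2.
From clue 8, the person who likes plums must be in house 2.
House 1 gemstone: only pearl fits.
The only favorite fruit still possible for house 1 is apples.
Clue 1: the daisy grower is in house 2.
House 1's flower must be peony (nothing else left).
So: house 1 = peony/pearl/apples, house 2 = daisy/ruby/plums, house 3 = orchid/topaz/cherries, house 4 = sunflower/diamond/lemons.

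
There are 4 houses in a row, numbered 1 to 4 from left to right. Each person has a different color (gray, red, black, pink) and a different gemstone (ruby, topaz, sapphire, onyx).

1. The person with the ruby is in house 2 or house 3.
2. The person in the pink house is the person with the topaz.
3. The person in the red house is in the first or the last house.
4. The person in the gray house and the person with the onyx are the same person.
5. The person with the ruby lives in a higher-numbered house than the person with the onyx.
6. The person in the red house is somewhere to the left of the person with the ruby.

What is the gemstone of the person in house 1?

sapphire

The person in the red house is in house 1 (clue 6).
Clue 4: the person in the gray house is in house 2.
By clue 4, the person with the onyx is in house 2.
Clue 5 places the person with the ruby in house 3.
House 1 gemstone: only sapphire fits.
So house 4 gets topaz for gemstone.
Clue 2: the person in the pink house is in house 4.
So house 3 gets black for color.
So: house 1 = red/sapphire, house 2 = gray/onyx, house 3 = black/ruby, house 4 = pink/topaz.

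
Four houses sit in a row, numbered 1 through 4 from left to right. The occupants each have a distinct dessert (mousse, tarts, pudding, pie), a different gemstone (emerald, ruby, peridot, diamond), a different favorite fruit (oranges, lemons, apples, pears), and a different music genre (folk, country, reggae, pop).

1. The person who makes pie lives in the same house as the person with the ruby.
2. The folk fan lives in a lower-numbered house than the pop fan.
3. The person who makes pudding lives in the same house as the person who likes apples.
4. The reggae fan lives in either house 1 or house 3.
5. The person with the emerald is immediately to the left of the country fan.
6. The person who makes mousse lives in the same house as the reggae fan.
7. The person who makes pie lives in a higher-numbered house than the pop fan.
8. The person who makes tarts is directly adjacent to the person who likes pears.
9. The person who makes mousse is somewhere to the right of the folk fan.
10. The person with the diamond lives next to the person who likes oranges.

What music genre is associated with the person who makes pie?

From clue 9, the person who makes mousse must be in house 3.
House 4 dessert: only pie fits.
House 4 music genre: only country fits.
Clue 1: the person with the ruby is in house 4.
By clue 5, the person with the emerald is in house 3.
Clue 6: the reggae fan is in house 3.
So house 1 gets folk for music genre.
House 2's music genre must be pop (nothing else left).
House 4 favorite fruit: only lemons fits.
The person who makes pudding is narrowed to house 1 or 2; consider each.
Placing it in house 2 leads to a contradiction, so it's in house 1.
The person who likes apples is in house 1 (clue 3).
So house 2 gets tarts for dessert.
By clue 8, the person who likes pears is in house 3.
So house 2 gets oranges for favorite fruit.
From clue 10, the person with the diamond must be in house 1.
That leaves peridot as the gemstone for house 2.
So: house 1 = pudding/diamond/apples/folk, house 2 = tarts/peridot/oranges/pop, house 3 = mousse/emerald/pears/reggae, house 4 = pie/ruby/lemons/country.

country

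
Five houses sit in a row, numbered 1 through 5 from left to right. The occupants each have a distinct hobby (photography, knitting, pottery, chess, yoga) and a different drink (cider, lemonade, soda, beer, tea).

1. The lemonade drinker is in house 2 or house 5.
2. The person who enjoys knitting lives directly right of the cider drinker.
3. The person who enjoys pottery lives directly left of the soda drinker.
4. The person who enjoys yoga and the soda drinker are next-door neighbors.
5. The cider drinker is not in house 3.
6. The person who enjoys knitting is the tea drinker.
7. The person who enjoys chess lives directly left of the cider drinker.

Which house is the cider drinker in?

4

So house 1 gets beer for drink.
The person who enjoys chess is narrowed to house 1 or 3; consider each.
Placing it in house 1 leads to a contradiction, so it's in house 3.
Clue 7 places the cider drinker in house 4.
The tea drinker is in house 5 (clue 6).
That leaves knitting as the hobby for house 5.
House 3 drink: only soda fits.
By clue 3, the person who enjoys pottery is in house 2.
House 1's hobby must be photography (nothing else left).
That leaves yoga as the hobby for house 4.
House 2 drink: only lemonade fits.
So: house 1 = photography/beer, house 2 = pottery/lemonade, house 3 = chess/soda, house 4 = yoga/cider, house 5 = knitting/tea.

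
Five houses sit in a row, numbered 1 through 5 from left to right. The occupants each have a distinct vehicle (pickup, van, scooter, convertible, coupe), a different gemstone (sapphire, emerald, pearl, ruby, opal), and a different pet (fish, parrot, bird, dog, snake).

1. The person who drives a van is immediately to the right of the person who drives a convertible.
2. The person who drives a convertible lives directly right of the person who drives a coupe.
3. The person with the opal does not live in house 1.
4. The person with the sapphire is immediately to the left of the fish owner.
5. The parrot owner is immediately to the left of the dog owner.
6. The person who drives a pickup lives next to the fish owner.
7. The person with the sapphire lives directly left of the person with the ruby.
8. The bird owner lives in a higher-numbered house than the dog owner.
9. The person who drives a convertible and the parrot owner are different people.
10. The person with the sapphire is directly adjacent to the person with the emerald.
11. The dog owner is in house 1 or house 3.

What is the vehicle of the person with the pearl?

scooter

By clue 11, the dog owner is in house 3.
Clue 5: the parrot owner is in house 2.
So house 1 gets snake for pet.
That leaves scooter as the vehicle for house 1.
So house 2 gets coupe for vehicle.
House 1 gemstone: only pearl fits.
By clue 2, the person who drives a convertible is in house 3.
Clue 1: the person who drives a van is in house 4.
That leaves pickup as the vehicle for house 5.
The fish owner is in house 4 (clue 6).
That leaves bird as the pet for house 5.
The person with the sapphire is in house 3 (clue 4).
By clue 7, the person with the ruby is in house 4.
House 5's gemstone must be opal (nothing else left).
So house 2 gets emerald for gemstone.
So: house 1 = scooter/pearl/snake, house 2 = coupe/emerald/parrot, house 3 = convertible/sapphire/dog, house 4 = van/ruby/fish, house 5 = pickup/opal/bird.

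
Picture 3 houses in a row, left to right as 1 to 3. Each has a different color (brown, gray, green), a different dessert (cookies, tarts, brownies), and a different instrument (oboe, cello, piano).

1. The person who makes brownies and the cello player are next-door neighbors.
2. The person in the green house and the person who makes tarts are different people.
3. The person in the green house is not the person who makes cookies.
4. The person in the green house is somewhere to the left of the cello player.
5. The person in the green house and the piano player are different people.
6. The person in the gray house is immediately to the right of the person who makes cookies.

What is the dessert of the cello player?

cookies

The person in the gray house is narrowed to house 2 or 3; consider each.
Placing it in house 2 leads to a contradiction, so it's in house 3.
Clue 6 places the person who makes cookies in house 2.
From clue 1, the cello player must be in house 2.
From clue 3, the person in the green house must be in house 1.
House 2's color must be brown (nothing else left).
House 1 instrument: only oboe fits.
So house 3 gets piano for instrument.
From clue 2, the person who makes tarts must be in house 3.
So house 1 gets brownies for dessert.
So: house 1 = green/brownies/oboe, house 2 = brown/cookies/cello, house 3 = gray/tarts/piano.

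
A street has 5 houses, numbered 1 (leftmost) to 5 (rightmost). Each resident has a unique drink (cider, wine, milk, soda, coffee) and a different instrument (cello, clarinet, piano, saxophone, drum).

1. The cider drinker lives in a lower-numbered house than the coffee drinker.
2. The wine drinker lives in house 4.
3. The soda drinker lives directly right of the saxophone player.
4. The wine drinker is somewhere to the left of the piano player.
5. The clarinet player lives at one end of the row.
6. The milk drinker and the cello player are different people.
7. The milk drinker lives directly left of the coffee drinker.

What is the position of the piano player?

5

Clue 2: the wine drinker is in house 4.
The piano player is in house 5 (clue 4).
So house 5 gets soda for drink.
House 1 instrument: only clarinet fits.
The saxophone player is in house 4 (clue 3).
That leaves coffee as the drink for house 3.
Clue 7 places the milk drinker in house 2.
House 1 drink: only cider fits.
The cello player is in house 3 (clue 6).
The only instrument still possible for house 2 is drum.
So: house 1 = cider/clarinet, house 2 = milk/drum, house 3 = coffee/cello, house 4 = wine/saxophone, house 5 = soda/piano.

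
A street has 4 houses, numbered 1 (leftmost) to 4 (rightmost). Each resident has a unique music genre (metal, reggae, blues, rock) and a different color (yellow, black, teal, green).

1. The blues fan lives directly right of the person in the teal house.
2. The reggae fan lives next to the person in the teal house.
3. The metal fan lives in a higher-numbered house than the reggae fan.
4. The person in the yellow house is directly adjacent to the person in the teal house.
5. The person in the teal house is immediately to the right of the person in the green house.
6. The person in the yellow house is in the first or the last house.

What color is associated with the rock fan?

black

The blues fan is narrowed to house 3 or 4; consider each.
Placing it in house 3 leads to a contradiction, so it's in house 4.
Clue 1 places the person in the teal house in house 3.
Clue 2: the reggae fan is in house 2.
By clue 4, the person in the yellow house is in house 4.
By clue 5, the person in the green house is in house 2.
The only music genre still possible for house 1 is rock.
That leaves metal as the music genre for house 3.
House 1's color must be black (nothing else left).
So: house 1 = rock/black, house 2 = reggae/green, house 3 = metal/teal, house 4 = blues/yellow.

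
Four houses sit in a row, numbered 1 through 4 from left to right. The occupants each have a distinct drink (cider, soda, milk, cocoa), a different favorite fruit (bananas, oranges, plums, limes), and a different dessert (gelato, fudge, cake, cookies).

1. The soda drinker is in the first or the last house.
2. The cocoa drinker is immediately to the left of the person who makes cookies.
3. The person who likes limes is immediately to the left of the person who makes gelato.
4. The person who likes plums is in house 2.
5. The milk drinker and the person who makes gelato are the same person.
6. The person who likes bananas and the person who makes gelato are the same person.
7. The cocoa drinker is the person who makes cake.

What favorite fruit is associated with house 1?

oranges

Clue 4 places the person who likes plums in house 2.
By clue 6, the person who likes bananas is in house 4.
The person who makes gelato is in house 4 (clue 6).
Clue 3 places the person who likes limes in house 3.
Clue 5: the milk drinker is in house 4.
That leaves cider as the drink for house 3.
That leaves oranges as the favorite fruit for house 1.
House 1 drink: only soda fits.
The only drink still possible for house 2 is cocoa.
The person who makes cookies is in house 3 (clue 2).
The person who makes cake is in house 2 (clue 7).
So house 1 gets fudge for dessert.
So: house 1 = soda/oranges/fudge, house 2 = cocoa/plums/cake, house 3 = cider/limes/cookies, house 4 = milk/bananas/gelato.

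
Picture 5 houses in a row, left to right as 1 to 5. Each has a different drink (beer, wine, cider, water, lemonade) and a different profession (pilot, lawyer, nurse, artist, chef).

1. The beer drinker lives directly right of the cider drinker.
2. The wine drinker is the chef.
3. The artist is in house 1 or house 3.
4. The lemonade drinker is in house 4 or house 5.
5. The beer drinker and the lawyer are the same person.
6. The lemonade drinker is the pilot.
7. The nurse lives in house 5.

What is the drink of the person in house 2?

By clue 7, the nurse is in house 5.
Clue 6: the lemonade drinker is in house 4.
So house 5 gets water for drink.
That leaves pilot as the profession for house 4.
The beer drinker is narrowed to house 2 or 3; consider each.
Placing it in house 3 leads to a contradiction, so it's in house 2.
Clue 1 places the cider drinker in house 1.
By clue 5, the lawyer is in house 2.
House 3 drink: only wine fits.
From clue 2, the chef must be in house 3.
House 1 profession: only artist fits.
So: house 1 = cider/artist, house 2 = beer/lawyer, house 3 = wine/chef, house 4 = lemonade/pilot, house 5 = water/nurse.

beer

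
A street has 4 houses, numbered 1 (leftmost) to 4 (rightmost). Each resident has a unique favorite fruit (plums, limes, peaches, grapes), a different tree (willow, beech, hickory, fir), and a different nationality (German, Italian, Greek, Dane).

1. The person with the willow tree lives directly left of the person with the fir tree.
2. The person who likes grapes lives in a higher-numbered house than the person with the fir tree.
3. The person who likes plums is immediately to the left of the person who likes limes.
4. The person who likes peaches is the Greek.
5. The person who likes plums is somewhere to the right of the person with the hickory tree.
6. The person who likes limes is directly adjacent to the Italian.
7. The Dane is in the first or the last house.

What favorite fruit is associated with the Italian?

plums

The only favorite fruit still possible for house 1 is peaches.
House 4's tree must be beech (nothing else left).
Clue 4: the Greek is in house 1.
House 2's favorite fruit must be plums (nothing else left).
That leaves fir as the tree for house 3.
The only nationality still possible for house 4 is Dane.
The person with the willow tree is in house 2 (clue 1).
Clue 2 places the person who likes grapes in house 4.
The person who likes limes is in house 3 (clue 3).
The person with the hickory tree is in house 1 (clue 5).
By clue 6, the Italian is in house 2.
House 3's nationality must be German (nothing else left).
So: house 1 = peaches/hickory/Greek, house 2 = plums/willow/Italian, house 3 = limes/fir/German, house 4 = grapes/beech/Dane.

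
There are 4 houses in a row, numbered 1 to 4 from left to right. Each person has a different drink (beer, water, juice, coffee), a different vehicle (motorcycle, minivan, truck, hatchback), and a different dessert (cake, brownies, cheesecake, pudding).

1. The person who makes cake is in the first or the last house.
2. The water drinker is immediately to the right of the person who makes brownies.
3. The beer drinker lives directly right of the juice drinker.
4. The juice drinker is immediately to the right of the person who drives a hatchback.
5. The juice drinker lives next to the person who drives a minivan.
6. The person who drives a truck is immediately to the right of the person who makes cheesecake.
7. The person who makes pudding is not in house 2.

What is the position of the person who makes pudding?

3

The only drink still possible for house 1 is coffee.
The beer drinker is narrowed to house 3 or 4; consider each.
Placing it in house 3 leads to a contradiction, so it's in house 4.
From clue 3, the juice drinker must be in house 3.
By clue 4, the person who drives a hatchback is in house 2.
House 2 drink: only water fits.
So house 1 gets motorcycle for vehicle.
The only vehicle still possible for house 3 is truck.
House 4's vehicle must be minivan (nothing else left).
From clue 2, the person who makes brownies must be in house 1.
By clue 6, the person who makes cheesecake is in house 2.
The only dessert still possible for house 3 is pudding.
House 4 dessert: only cake fits.
So: house 1 = coffee/motorcycle/brownies, house 2 = water/hatchback/cheesecake, house 3 = juice/truck/pudding, house 4 = beer/minivan/cake.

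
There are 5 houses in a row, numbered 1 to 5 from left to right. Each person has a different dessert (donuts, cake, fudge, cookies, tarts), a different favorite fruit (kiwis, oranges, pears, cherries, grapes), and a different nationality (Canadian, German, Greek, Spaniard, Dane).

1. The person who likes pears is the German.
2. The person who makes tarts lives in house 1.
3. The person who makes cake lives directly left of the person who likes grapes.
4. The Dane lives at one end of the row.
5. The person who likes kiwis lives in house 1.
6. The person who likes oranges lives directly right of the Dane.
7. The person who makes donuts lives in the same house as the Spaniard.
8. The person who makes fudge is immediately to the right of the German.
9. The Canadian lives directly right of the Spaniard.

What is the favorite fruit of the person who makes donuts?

oranges

The person who makes tarts is in house 1 (clue 2).
Clue 5 places the person who likes kiwis in house 1.
The person who likes oranges is in house 2 (clue 6).
By clue 6, the Dane is in house 1.
The person who makes fudge is narrowed to house 4 or 5; consider each.
Placing it in house 4 leads to a contradiction, so it's in house 5.
The German is in house 4 (clue 8).
Clue 1: the person who likes pears is in house 4.
From clue 9, the Canadian must be in house 3.
From clue 9, the Spaniard must be in house 2.
That leaves Greek as the nationality for house 5.
By clue 7, the person who makes donuts is in house 2.
So house 3 gets cookies for dessert.
The only dessert still possible for house 4 is cake.
By clue 3, the person who likes grapes is in house 5.
That leaves cherries as the favorite fruit for house 3.
So: house 1 = tarts/kiwis/Dane, house 2 = donuts/oranges/Spaniard, house 3 = cookies/cherries/Canadian, house 4 = cake/pears/German, house 5 = fudge/grapes/Greek.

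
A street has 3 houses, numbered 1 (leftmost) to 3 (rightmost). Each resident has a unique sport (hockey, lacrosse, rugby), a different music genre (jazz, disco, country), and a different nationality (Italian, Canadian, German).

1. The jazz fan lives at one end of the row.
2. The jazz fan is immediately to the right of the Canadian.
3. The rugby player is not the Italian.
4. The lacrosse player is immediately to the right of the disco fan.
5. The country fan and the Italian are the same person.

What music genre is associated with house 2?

Clue 2: the jazz fan is in house 3.
The Canadian is in house 2 (clue 2).
From clue 5, the country fan must be in house 1.
By clue 5, the Italian is in house 1.
The only music genre still possible for house 2 is disco.
That leaves German as the nationality for house 3.
Clue 4: the lacrosse player is in house 3.
That leaves hockey as the sport for house 1.
That leaves rugby as the sport for house 2.
So: house 1 = hockey/country/Italian, house 2 = rugby/disco/Canadian, house 3 = lacrosse/jazz/German.

disco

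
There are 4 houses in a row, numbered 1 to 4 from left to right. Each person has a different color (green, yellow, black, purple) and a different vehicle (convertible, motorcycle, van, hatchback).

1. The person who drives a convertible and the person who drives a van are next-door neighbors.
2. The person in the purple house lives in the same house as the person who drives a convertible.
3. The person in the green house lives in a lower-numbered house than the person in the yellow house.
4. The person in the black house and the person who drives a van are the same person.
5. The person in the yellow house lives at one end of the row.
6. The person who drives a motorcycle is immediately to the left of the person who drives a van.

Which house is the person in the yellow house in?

4

Clue 5 places the person in the yellow house in house 4.
House 4's vehicle must be hatchback (nothing else left).
The person in the black house is narrowed to house 2 or 3; consider each.
Placing it in house 3 leads to a contradiction, so it's in house 2.
Clue 4: the person who drives a van is in house 2.
The person who drives a motorcycle is in house 1 (clue 6).
House 3 vehicle: only convertible fits.
The person in the purple house is in house 3 (clue 2).
So house 1 gets green for color.
So: house 1 = green/motorcycle, house 2 = black/van, house 3 = purple/convertible, house 4 = yellow/hatchback.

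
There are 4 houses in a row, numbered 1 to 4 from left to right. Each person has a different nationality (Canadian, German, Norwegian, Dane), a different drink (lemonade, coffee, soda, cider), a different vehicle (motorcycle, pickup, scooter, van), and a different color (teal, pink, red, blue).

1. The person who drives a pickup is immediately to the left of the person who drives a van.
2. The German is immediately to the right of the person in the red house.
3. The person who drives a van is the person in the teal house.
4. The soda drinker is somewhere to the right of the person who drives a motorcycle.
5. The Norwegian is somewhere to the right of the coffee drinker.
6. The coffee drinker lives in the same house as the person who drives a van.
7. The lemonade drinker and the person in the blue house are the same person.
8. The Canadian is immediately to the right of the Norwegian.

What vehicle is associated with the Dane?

pickup

House 1 nationality: only Dane fits.
House 4's vehicle must be scooter (nothing else left).
The Norwegian is in house 3 (clue 5).
From clue 5, the coffee drinker must be in house 2.
Clue 6: the person who drives a van is in house 2.
The Canadian is in house 4 (clue 8).
That leaves German as the nationality for house 2.
That leaves motorcycle as the vehicle for house 3.
By clue 2, the person in the red house is in house 1.
From clue 3, the person in the teal house must be in house 2.
From clue 4, the soda drinker must be in house 4.
That leaves pickup as the vehicle for house 1.
Clue 7: the lemonade drinker is in house 3.
From clue 7, the person in the blue house must be in house 3.
House 1's drink must be cider (nothing else left).
The only color still possible for house 4 is pink.
So: house 1 = Dane/cider/pickup/red, house 2 = German/coffee/van/teal, house 3 = Norwegian/lemonade/motorcycle/blue, house 4 = Canadian/soda/scooter/pink.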